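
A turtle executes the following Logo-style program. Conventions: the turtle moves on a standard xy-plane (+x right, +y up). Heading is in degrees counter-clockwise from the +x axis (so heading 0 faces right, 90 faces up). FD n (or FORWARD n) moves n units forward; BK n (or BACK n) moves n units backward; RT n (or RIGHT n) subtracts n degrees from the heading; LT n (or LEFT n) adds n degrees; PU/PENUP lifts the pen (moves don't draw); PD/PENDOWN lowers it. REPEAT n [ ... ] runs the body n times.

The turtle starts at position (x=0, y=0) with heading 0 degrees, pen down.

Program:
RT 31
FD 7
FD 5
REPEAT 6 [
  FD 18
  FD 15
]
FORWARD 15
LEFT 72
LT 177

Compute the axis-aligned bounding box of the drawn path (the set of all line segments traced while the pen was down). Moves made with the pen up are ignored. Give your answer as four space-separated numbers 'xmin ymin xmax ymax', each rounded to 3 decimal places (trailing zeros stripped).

Executing turtle program step by step:
Start: pos=(0,0), heading=0, pen down
RT 31: heading 0 -> 329
FD 7: (0,0) -> (6,-3.605) [heading=329, draw]
FD 5: (6,-3.605) -> (10.286,-6.18) [heading=329, draw]
REPEAT 6 [
  -- iteration 1/6 --
  FD 18: (10.286,-6.18) -> (25.715,-15.451) [heading=329, draw]
  FD 15: (25.715,-15.451) -> (38.573,-23.177) [heading=329, draw]
  -- iteration 2/6 --
  FD 18: (38.573,-23.177) -> (54.002,-32.447) [heading=329, draw]
  FD 15: (54.002,-32.447) -> (66.859,-40.173) [heading=329, draw]
  -- iteration 3/6 --
  FD 18: (66.859,-40.173) -> (82.288,-49.444) [heading=329, draw]
  FD 15: (82.288,-49.444) -> (95.146,-57.169) [heading=329, draw]
  -- iteration 4/6 --
  FD 18: (95.146,-57.169) -> (110.575,-66.44) [heading=329, draw]
  FD 15: (110.575,-66.44) -> (123.432,-74.165) [heading=329, draw]
  -- iteration 5/6 --
  FD 18: (123.432,-74.165) -> (138.861,-83.436) [heading=329, draw]
  FD 15: (138.861,-83.436) -> (151.719,-91.162) [heading=329, draw]
  -- iteration 6/6 --
  FD 18: (151.719,-91.162) -> (167.148,-100.432) [heading=329, draw]
  FD 15: (167.148,-100.432) -> (180.005,-108.158) [heading=329, draw]
]
FD 15: (180.005,-108.158) -> (192.863,-115.884) [heading=329, draw]
LT 72: heading 329 -> 41
LT 177: heading 41 -> 218
Final: pos=(192.863,-115.884), heading=218, 15 segment(s) drawn

Segment endpoints: x in {0, 6, 10.286, 25.715, 38.573, 54.002, 66.859, 82.288, 95.146, 110.575, 123.432, 138.861, 151.719, 167.148, 180.005, 192.863}, y in {-115.884, -108.158, -100.432, -91.162, -83.436, -74.165, -66.44, -57.169, -49.444, -40.173, -32.447, -23.177, -15.451, -6.18, -3.605, 0}
xmin=0, ymin=-115.884, xmax=192.863, ymax=0

Answer: 0 -115.884 192.863 0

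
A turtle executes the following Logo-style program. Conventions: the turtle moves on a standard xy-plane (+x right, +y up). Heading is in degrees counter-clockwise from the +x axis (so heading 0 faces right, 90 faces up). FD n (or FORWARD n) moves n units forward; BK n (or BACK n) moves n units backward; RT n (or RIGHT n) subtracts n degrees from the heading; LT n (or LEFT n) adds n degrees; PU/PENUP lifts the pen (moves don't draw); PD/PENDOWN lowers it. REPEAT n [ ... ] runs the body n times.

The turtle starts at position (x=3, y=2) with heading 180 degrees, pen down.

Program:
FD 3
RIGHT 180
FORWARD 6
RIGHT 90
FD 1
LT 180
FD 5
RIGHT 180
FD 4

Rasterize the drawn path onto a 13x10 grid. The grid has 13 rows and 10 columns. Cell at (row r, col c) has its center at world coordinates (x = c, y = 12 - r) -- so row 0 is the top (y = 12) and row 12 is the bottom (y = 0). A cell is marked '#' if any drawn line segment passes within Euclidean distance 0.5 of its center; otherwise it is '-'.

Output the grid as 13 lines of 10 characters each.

Segment 0: (3,2) -> (0,2)
Segment 1: (0,2) -> (6,2)
Segment 2: (6,2) -> (6,1)
Segment 3: (6,1) -> (6,6)
Segment 4: (6,6) -> (6,2)

Answer: ----------
----------
----------
----------
----------
----------
------#---
------#---
------#---
------#---
#######---
------#---
----------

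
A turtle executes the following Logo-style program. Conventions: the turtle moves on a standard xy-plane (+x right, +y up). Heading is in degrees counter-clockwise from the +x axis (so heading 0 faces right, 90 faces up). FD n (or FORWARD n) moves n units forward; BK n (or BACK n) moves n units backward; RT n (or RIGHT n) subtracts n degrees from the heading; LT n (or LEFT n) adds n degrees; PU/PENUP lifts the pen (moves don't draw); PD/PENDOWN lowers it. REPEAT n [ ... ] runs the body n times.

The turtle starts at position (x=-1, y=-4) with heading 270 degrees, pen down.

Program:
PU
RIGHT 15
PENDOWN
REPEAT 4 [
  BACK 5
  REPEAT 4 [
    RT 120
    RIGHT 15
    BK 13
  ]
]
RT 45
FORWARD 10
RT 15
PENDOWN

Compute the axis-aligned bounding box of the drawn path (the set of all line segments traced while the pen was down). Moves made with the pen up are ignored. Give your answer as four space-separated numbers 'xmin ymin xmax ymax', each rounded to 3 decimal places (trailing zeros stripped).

Answer: -9.66 -17.951 6.894 0.83

Derivation:
Executing turtle program step by step:
Start: pos=(-1,-4), heading=270, pen down
PU: pen up
RT 15: heading 270 -> 255
PD: pen down
REPEAT 4 [
  -- iteration 1/4 --
  BK 5: (-1,-4) -> (0.294,0.83) [heading=255, draw]
  REPEAT 4 [
    -- iteration 1/4 --
    RT 120: heading 255 -> 135
    RT 15: heading 135 -> 120
    BK 13: (0.294,0.83) -> (6.794,-10.429) [heading=120, draw]
    -- iteration 2/4 --
    RT 120: heading 120 -> 0
    RT 15: heading 0 -> 345
    BK 13: (6.794,-10.429) -> (-5.763,-7.064) [heading=345, draw]
    -- iteration 3/4 --
    RT 120: heading 345 -> 225
    RT 15: heading 225 -> 210
    BK 13: (-5.763,-7.064) -> (5.495,-0.564) [heading=210, draw]
    -- iteration 4/4 --
    RT 120: heading 210 -> 90
    RT 15: heading 90 -> 75
    BK 13: (5.495,-0.564) -> (2.131,-13.121) [heading=75, draw]
  ]
  -- iteration 2/4 --
  BK 5: (2.131,-13.121) -> (0.837,-17.951) [heading=75, draw]
  REPEAT 4 [
    -- iteration 1/4 --
    RT 120: heading 75 -> 315
    RT 15: heading 315 -> 300
    BK 13: (0.837,-17.951) -> (-5.663,-6.692) [heading=300, draw]
    -- iteration 2/4 --
    RT 120: heading 300 -> 180
    RT 15: heading 180 -> 165
    BK 13: (-5.663,-6.692) -> (6.894,-10.057) [heading=165, draw]
    -- iteration 3/4 --
    RT 120: heading 165 -> 45
    RT 15: heading 45 -> 30
    BK 13: (6.894,-10.057) -> (-4.365,-16.557) [heading=30, draw]
    -- iteration 4/4 --
    RT 120: heading 30 -> 270
    RT 15: heading 270 -> 255
    BK 13: (-4.365,-16.557) -> (-1,-4) [heading=255, draw]
  ]
  -- iteration 3/4 --
  BK 5: (-1,-4) -> (0.294,0.83) [heading=255, draw]
  REPEAT 4 [
    -- iteration 1/4 --
    RT 120: heading 255 -> 135
    RT 15: heading 135 -> 120
    BK 13: (0.294,0.83) -> (6.794,-10.429) [heading=120, draw]
    -- iteration 2/4 --
    RT 120: heading 120 -> 0
    RT 15: heading 0 -> 345
    BK 13: (6.794,-10.429) -> (-5.763,-7.064) [heading=345, draw]
    -- iteration 3/4 --
    RT 120: heading 345 -> 225
    RT 15: heading 225 -> 210
    BK 13: (-5.763,-7.064) -> (5.495,-0.564) [heading=210, draw]
    -- iteration 4/4 --
    RT 120: heading 210 -> 90
    RT 15: heading 90 -> 75
    BK 13: (5.495,-0.564) -> (2.131,-13.121) [heading=75, draw]
  ]
  -- iteration 4/4 --
  BK 5: (2.131,-13.121) -> (0.837,-17.951) [heading=75, draw]
  REPEAT 4 [
    -- iteration 1/4 --
    RT 120: heading 75 -> 315
    RT 15: heading 315 -> 300
    BK 13: (0.837,-17.951) -> (-5.663,-6.692) [heading=300, draw]
    -- iteration 2/4 --
    RT 120: heading 300 -> 180
    RT 15: heading 180 -> 165
    BK 13: (-5.663,-6.692) -> (6.894,-10.057) [heading=165, draw]
    -- iteration 3/4 --
    RT 120: heading 165 -> 45
    RT 15: heading 45 -> 30
    BK 13: (6.894,-10.057) -> (-4.365,-16.557) [heading=30, draw]
    -- iteration 4/4 --
    RT 120: heading 30 -> 270
    RT 15: heading 270 -> 255
    BK 13: (-4.365,-16.557) -> (-1,-4) [heading=255, draw]
  ]
]
RT 45: heading 255 -> 210
FD 10: (-1,-4) -> (-9.66,-9) [heading=210, draw]
RT 15: heading 210 -> 195
PD: pen down
Final: pos=(-9.66,-9), heading=195, 21 segment(s) drawn

Segment endpoints: x in {-9.66, -5.763, -5.763, -5.663, -5.663, -4.365, -4.365, -1, -1, 0.294, 0.294, 0.837, 0.837, 2.131, 2.131, 5.495, 5.495, 6.794, 6.794, 6.894, 6.894}, y in {-17.951, -17.951, -16.557, -16.557, -13.121, -13.121, -10.429, -10.429, -10.057, -10.057, -9, -7.064, -7.064, -6.692, -6.692, -4, -4, -4, -0.564, -0.564, 0.83, 0.83}
xmin=-9.66, ymin=-17.951, xmax=6.894, ymax=0.83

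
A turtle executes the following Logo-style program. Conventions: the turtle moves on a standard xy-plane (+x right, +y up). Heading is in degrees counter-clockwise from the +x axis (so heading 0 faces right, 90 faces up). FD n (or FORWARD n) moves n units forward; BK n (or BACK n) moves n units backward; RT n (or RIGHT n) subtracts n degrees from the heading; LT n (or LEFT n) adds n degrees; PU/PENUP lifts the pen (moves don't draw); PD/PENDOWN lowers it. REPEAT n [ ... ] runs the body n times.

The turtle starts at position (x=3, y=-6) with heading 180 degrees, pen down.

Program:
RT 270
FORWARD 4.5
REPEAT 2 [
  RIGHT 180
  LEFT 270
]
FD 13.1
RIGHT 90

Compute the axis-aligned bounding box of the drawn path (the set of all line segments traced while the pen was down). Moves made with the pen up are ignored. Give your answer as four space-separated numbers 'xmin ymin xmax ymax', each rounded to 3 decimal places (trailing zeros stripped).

Answer: 3 -10.5 3 2.6

Derivation:
Executing turtle program step by step:
Start: pos=(3,-6), heading=180, pen down
RT 270: heading 180 -> 270
FD 4.5: (3,-6) -> (3,-10.5) [heading=270, draw]
REPEAT 2 [
  -- iteration 1/2 --
  RT 180: heading 270 -> 90
  LT 270: heading 90 -> 0
  -- iteration 2/2 --
  RT 180: heading 0 -> 180
  LT 270: heading 180 -> 90
]
FD 13.1: (3,-10.5) -> (3,2.6) [heading=90, draw]
RT 90: heading 90 -> 0
Final: pos=(3,2.6), heading=0, 2 segment(s) drawn

Segment endpoints: x in {3, 3, 3}, y in {-10.5, -6, 2.6}
xmin=3, ymin=-10.5, xmax=3, ymax=2.6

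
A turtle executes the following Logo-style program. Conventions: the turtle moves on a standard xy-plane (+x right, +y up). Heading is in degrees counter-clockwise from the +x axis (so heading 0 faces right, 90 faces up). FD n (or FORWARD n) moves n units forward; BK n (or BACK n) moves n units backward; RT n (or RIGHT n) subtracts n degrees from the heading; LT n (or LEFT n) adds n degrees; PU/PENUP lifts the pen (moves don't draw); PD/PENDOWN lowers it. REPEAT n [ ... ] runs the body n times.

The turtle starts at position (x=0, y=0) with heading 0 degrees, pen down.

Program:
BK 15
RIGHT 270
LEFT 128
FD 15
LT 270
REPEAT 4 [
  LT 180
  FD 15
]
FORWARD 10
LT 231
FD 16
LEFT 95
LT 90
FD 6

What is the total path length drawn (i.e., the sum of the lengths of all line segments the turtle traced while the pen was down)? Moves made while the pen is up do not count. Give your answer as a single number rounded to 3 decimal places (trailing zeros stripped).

Answer: 122

Derivation:
Executing turtle program step by step:
Start: pos=(0,0), heading=0, pen down
BK 15: (0,0) -> (-15,0) [heading=0, draw]
RT 270: heading 0 -> 90
LT 128: heading 90 -> 218
FD 15: (-15,0) -> (-26.82,-9.235) [heading=218, draw]
LT 270: heading 218 -> 128
REPEAT 4 [
  -- iteration 1/4 --
  LT 180: heading 128 -> 308
  FD 15: (-26.82,-9.235) -> (-17.585,-21.055) [heading=308, draw]
  -- iteration 2/4 --
  LT 180: heading 308 -> 128
  FD 15: (-17.585,-21.055) -> (-26.82,-9.235) [heading=128, draw]
  -- iteration 3/4 --
  LT 180: heading 128 -> 308
  FD 15: (-26.82,-9.235) -> (-17.585,-21.055) [heading=308, draw]
  -- iteration 4/4 --
  LT 180: heading 308 -> 128
  FD 15: (-17.585,-21.055) -> (-26.82,-9.235) [heading=128, draw]
]
FD 10: (-26.82,-9.235) -> (-32.977,-1.355) [heading=128, draw]
LT 231: heading 128 -> 359
FD 16: (-32.977,-1.355) -> (-16.979,-1.634) [heading=359, draw]
LT 95: heading 359 -> 94
LT 90: heading 94 -> 184
FD 6: (-16.979,-1.634) -> (-22.965,-2.053) [heading=184, draw]
Final: pos=(-22.965,-2.053), heading=184, 9 segment(s) drawn

Segment lengths:
  seg 1: (0,0) -> (-15,0), length = 15
  seg 2: (-15,0) -> (-26.82,-9.235), length = 15
  seg 3: (-26.82,-9.235) -> (-17.585,-21.055), length = 15
  seg 4: (-17.585,-21.055) -> (-26.82,-9.235), length = 15
  seg 5: (-26.82,-9.235) -> (-17.585,-21.055), length = 15
  seg 6: (-17.585,-21.055) -> (-26.82,-9.235), length = 15
  seg 7: (-26.82,-9.235) -> (-32.977,-1.355), length = 10
  seg 8: (-32.977,-1.355) -> (-16.979,-1.634), length = 16
  seg 9: (-16.979,-1.634) -> (-22.965,-2.053), length = 6
Total = 122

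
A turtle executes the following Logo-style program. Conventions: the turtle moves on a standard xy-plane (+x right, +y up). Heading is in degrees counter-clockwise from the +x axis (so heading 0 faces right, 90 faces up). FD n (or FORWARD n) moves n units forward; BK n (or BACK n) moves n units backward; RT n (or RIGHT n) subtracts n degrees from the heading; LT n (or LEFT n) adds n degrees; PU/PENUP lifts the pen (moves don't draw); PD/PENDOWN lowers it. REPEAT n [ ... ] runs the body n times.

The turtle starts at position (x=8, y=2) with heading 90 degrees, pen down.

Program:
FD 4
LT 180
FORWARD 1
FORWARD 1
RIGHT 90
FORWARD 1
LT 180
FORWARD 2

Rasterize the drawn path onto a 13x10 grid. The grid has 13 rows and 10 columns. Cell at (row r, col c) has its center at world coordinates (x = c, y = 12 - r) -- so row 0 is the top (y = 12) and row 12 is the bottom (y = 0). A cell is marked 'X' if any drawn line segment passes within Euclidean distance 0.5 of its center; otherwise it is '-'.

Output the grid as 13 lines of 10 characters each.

Segment 0: (8,2) -> (8,6)
Segment 1: (8,6) -> (8,5)
Segment 2: (8,5) -> (8,4)
Segment 3: (8,4) -> (7,4)
Segment 4: (7,4) -> (9,4)

Answer: ----------
----------
----------
----------
----------
----------
--------X-
--------X-
-------XXX
--------X-
--------X-
----------
----------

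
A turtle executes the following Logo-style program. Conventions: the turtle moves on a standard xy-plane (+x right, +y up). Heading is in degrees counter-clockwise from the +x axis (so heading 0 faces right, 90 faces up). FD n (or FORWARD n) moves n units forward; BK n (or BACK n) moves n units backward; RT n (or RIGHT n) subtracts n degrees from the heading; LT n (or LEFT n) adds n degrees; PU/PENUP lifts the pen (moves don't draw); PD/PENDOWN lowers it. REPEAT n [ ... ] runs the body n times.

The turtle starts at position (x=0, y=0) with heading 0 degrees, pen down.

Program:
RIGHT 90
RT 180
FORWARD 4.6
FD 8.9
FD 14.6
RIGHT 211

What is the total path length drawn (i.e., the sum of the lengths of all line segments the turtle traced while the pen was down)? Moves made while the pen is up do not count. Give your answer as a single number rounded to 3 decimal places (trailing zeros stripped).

Answer: 28.1

Derivation:
Executing turtle program step by step:
Start: pos=(0,0), heading=0, pen down
RT 90: heading 0 -> 270
RT 180: heading 270 -> 90
FD 4.6: (0,0) -> (0,4.6) [heading=90, draw]
FD 8.9: (0,4.6) -> (0,13.5) [heading=90, draw]
FD 14.6: (0,13.5) -> (0,28.1) [heading=90, draw]
RT 211: heading 90 -> 239
Final: pos=(0,28.1), heading=239, 3 segment(s) drawn

Segment lengths:
  seg 1: (0,0) -> (0,4.6), length = 4.6
  seg 2: (0,4.6) -> (0,13.5), length = 8.9
  seg 3: (0,13.5) -> (0,28.1), length = 14.6
Total = 28.1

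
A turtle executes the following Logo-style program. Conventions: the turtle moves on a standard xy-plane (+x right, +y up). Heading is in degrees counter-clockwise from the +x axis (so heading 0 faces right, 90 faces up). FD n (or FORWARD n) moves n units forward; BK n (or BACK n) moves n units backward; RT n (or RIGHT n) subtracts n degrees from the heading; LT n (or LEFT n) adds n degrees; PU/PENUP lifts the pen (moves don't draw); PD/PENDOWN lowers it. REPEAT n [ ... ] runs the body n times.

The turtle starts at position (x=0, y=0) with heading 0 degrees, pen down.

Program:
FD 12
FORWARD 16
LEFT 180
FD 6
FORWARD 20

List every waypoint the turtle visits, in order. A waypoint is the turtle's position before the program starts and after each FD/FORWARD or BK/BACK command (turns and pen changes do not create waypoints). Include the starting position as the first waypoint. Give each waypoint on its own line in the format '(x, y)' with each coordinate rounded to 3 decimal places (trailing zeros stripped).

Executing turtle program step by step:
Start: pos=(0,0), heading=0, pen down
FD 12: (0,0) -> (12,0) [heading=0, draw]
FD 16: (12,0) -> (28,0) [heading=0, draw]
LT 180: heading 0 -> 180
FD 6: (28,0) -> (22,0) [heading=180, draw]
FD 20: (22,0) -> (2,0) [heading=180, draw]
Final: pos=(2,0), heading=180, 4 segment(s) drawn
Waypoints (5 total):
(0, 0)
(12, 0)
(28, 0)
(22, 0)
(2, 0)

Answer: (0, 0)
(12, 0)
(28, 0)
(22, 0)
(2, 0)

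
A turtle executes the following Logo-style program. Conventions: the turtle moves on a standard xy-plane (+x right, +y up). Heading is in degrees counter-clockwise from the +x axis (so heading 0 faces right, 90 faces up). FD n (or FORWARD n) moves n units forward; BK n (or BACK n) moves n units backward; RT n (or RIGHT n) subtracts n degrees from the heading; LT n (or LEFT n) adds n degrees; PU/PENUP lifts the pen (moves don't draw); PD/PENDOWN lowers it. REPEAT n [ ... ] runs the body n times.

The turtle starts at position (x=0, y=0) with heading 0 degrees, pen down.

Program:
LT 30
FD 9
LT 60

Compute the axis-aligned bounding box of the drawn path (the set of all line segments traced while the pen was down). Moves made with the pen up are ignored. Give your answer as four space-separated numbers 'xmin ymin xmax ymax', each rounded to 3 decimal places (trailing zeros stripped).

Executing turtle program step by step:
Start: pos=(0,0), heading=0, pen down
LT 30: heading 0 -> 30
FD 9: (0,0) -> (7.794,4.5) [heading=30, draw]
LT 60: heading 30 -> 90
Final: pos=(7.794,4.5), heading=90, 1 segment(s) drawn

Segment endpoints: x in {0, 7.794}, y in {0, 4.5}
xmin=0, ymin=0, xmax=7.794, ymax=4.5

Answer: 0 0 7.794 4.5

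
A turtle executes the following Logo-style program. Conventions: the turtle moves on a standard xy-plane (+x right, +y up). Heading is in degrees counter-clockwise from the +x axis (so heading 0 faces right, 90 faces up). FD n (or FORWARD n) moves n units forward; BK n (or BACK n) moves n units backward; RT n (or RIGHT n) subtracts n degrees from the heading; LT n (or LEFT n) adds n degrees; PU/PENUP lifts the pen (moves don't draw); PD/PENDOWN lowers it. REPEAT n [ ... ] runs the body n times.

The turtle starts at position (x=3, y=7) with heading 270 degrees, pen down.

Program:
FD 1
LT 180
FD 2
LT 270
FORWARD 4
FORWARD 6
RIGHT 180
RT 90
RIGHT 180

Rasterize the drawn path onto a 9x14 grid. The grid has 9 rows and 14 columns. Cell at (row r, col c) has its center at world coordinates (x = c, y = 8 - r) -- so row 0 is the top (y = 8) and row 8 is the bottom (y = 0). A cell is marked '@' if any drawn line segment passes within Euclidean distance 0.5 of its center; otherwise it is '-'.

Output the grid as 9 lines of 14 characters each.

Segment 0: (3,7) -> (3,6)
Segment 1: (3,6) -> (3,8)
Segment 2: (3,8) -> (7,8)
Segment 3: (7,8) -> (13,8)

Answer: ---@@@@@@@@@@@
---@----------
---@----------
--------------
--------------
--------------
--------------
--------------
--------------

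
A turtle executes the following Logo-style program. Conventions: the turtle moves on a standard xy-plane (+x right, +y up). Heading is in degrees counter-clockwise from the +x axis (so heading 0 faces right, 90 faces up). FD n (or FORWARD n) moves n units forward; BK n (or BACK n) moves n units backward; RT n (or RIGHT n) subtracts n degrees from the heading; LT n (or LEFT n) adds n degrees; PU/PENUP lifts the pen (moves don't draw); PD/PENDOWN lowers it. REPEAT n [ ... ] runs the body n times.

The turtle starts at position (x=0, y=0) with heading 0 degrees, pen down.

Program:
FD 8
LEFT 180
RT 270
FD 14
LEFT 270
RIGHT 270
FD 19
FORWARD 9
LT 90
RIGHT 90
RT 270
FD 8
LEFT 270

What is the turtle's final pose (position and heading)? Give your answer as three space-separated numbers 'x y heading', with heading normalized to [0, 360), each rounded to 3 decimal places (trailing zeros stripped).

Executing turtle program step by step:
Start: pos=(0,0), heading=0, pen down
FD 8: (0,0) -> (8,0) [heading=0, draw]
LT 180: heading 0 -> 180
RT 270: heading 180 -> 270
FD 14: (8,0) -> (8,-14) [heading=270, draw]
LT 270: heading 270 -> 180
RT 270: heading 180 -> 270
FD 19: (8,-14) -> (8,-33) [heading=270, draw]
FD 9: (8,-33) -> (8,-42) [heading=270, draw]
LT 90: heading 270 -> 0
RT 90: heading 0 -> 270
RT 270: heading 270 -> 0
FD 8: (8,-42) -> (16,-42) [heading=0, draw]
LT 270: heading 0 -> 270
Final: pos=(16,-42), heading=270, 5 segment(s) drawn

Answer: 16 -42 270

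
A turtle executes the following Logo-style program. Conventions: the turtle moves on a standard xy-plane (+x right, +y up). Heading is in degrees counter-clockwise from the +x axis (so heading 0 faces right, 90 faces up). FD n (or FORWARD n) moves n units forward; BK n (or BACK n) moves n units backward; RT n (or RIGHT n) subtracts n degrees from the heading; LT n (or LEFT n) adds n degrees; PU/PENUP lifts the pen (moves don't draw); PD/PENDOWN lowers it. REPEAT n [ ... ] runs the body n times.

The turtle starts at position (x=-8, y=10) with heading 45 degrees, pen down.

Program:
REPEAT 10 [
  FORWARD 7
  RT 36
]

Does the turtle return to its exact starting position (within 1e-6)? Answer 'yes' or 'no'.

Answer: yes

Derivation:
Executing turtle program step by step:
Start: pos=(-8,10), heading=45, pen down
REPEAT 10 [
  -- iteration 1/10 --
  FD 7: (-8,10) -> (-3.05,14.95) [heading=45, draw]
  RT 36: heading 45 -> 9
  -- iteration 2/10 --
  FD 7: (-3.05,14.95) -> (3.864,16.045) [heading=9, draw]
  RT 36: heading 9 -> 333
  -- iteration 3/10 --
  FD 7: (3.864,16.045) -> (10.101,12.867) [heading=333, draw]
  RT 36: heading 333 -> 297
  -- iteration 4/10 --
  FD 7: (10.101,12.867) -> (13.279,6.63) [heading=297, draw]
  RT 36: heading 297 -> 261
  -- iteration 5/10 --
  FD 7: (13.279,6.63) -> (12.184,-0.284) [heading=261, draw]
  RT 36: heading 261 -> 225
  -- iteration 6/10 --
  FD 7: (12.184,-0.284) -> (7.234,-5.234) [heading=225, draw]
  RT 36: heading 225 -> 189
  -- iteration 7/10 --
  FD 7: (7.234,-5.234) -> (0.32,-6.329) [heading=189, draw]
  RT 36: heading 189 -> 153
  -- iteration 8/10 --
  FD 7: (0.32,-6.329) -> (-5.917,-3.151) [heading=153, draw]
  RT 36: heading 153 -> 117
  -- iteration 9/10 --
  FD 7: (-5.917,-3.151) -> (-9.095,3.086) [heading=117, draw]
  RT 36: heading 117 -> 81
  -- iteration 10/10 --
  FD 7: (-9.095,3.086) -> (-8,10) [heading=81, draw]
  RT 36: heading 81 -> 45
]
Final: pos=(-8,10), heading=45, 10 segment(s) drawn

Start position: (-8, 10)
Final position: (-8, 10)
Distance = 0; < 1e-6 -> CLOSED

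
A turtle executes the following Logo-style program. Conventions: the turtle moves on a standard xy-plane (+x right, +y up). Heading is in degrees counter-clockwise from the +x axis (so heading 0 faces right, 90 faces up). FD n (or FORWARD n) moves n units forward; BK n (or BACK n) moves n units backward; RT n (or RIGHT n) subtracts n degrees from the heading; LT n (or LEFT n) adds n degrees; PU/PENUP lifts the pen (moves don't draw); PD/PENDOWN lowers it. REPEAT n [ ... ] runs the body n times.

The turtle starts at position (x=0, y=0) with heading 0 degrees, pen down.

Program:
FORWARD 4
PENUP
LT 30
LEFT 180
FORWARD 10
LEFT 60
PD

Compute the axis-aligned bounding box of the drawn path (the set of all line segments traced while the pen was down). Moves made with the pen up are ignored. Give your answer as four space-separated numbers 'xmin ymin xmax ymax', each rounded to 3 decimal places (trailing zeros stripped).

Answer: 0 0 4 0

Derivation:
Executing turtle program step by step:
Start: pos=(0,0), heading=0, pen down
FD 4: (0,0) -> (4,0) [heading=0, draw]
PU: pen up
LT 30: heading 0 -> 30
LT 180: heading 30 -> 210
FD 10: (4,0) -> (-4.66,-5) [heading=210, move]
LT 60: heading 210 -> 270
PD: pen down
Final: pos=(-4.66,-5), heading=270, 1 segment(s) drawn

Segment endpoints: x in {0, 4}, y in {0}
xmin=0, ymin=0, xmax=4, ymax=0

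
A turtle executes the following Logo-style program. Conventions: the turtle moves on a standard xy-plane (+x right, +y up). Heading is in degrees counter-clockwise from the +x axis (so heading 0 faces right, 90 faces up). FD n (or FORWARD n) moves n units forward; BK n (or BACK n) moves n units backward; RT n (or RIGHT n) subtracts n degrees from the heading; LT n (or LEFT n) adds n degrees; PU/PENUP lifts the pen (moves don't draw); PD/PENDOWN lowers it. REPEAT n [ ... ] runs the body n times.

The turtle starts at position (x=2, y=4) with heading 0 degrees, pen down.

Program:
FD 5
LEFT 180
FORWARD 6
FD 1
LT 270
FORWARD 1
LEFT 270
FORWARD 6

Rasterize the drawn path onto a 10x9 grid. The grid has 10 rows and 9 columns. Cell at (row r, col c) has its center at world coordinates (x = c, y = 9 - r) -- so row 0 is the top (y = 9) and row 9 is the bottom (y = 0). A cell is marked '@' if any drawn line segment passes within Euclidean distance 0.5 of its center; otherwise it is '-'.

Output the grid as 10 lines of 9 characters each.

Segment 0: (2,4) -> (7,4)
Segment 1: (7,4) -> (1,4)
Segment 2: (1,4) -> (0,4)
Segment 3: (0,4) -> (0,5)
Segment 4: (0,5) -> (6,5)

Answer: ---------
---------
---------
---------
@@@@@@@--
@@@@@@@@-
---------
---------
---------
---------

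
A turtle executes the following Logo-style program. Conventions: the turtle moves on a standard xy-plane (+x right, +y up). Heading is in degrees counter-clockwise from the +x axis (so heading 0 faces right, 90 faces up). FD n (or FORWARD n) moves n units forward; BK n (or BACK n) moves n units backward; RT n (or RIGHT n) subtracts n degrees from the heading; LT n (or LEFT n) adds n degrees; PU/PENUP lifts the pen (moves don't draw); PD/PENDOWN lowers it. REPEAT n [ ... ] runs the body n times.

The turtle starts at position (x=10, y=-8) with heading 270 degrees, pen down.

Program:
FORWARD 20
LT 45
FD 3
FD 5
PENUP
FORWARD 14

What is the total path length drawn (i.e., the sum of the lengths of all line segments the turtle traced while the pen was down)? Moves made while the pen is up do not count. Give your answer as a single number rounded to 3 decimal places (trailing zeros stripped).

Answer: 28

Derivation:
Executing turtle program step by step:
Start: pos=(10,-8), heading=270, pen down
FD 20: (10,-8) -> (10,-28) [heading=270, draw]
LT 45: heading 270 -> 315
FD 3: (10,-28) -> (12.121,-30.121) [heading=315, draw]
FD 5: (12.121,-30.121) -> (15.657,-33.657) [heading=315, draw]
PU: pen up
FD 14: (15.657,-33.657) -> (25.556,-43.556) [heading=315, move]
Final: pos=(25.556,-43.556), heading=315, 3 segment(s) drawn

Segment lengths:
  seg 1: (10,-8) -> (10,-28), length = 20
  seg 2: (10,-28) -> (12.121,-30.121), length = 3
  seg 3: (12.121,-30.121) -> (15.657,-33.657), length = 5
Total = 28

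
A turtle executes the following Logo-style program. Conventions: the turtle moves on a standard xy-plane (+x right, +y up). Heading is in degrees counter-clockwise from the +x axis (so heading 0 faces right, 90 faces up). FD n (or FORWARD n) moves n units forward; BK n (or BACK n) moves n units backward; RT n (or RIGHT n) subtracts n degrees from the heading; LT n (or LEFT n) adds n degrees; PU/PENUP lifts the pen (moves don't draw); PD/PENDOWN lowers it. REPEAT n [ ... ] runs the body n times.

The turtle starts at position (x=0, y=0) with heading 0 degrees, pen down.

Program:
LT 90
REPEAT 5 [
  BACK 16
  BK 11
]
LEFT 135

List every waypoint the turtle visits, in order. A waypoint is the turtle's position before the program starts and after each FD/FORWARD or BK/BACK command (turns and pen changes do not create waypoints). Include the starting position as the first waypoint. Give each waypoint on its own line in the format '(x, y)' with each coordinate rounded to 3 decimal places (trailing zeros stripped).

Executing turtle program step by step:
Start: pos=(0,0), heading=0, pen down
LT 90: heading 0 -> 90
REPEAT 5 [
  -- iteration 1/5 --
  BK 16: (0,0) -> (0,-16) [heading=90, draw]
  BK 11: (0,-16) -> (0,-27) [heading=90, draw]
  -- iteration 2/5 --
  BK 16: (0,-27) -> (0,-43) [heading=90, draw]
  BK 11: (0,-43) -> (0,-54) [heading=90, draw]
  -- iteration 3/5 --
  BK 16: (0,-54) -> (0,-70) [heading=90, draw]
  BK 11: (0,-70) -> (0,-81) [heading=90, draw]
  -- iteration 4/5 --
  BK 16: (0,-81) -> (0,-97) [heading=90, draw]
  BK 11: (0,-97) -> (0,-108) [heading=90, draw]
  -- iteration 5/5 --
  BK 16: (0,-108) -> (0,-124) [heading=90, draw]
  BK 11: (0,-124) -> (0,-135) [heading=90, draw]
]
LT 135: heading 90 -> 225
Final: pos=(0,-135), heading=225, 10 segment(s) drawn
Waypoints (11 total):
(0, 0)
(0, -16)
(0, -27)
(0, -43)
(0, -54)
(0, -70)
(0, -81)
(0, -97)
(0, -108)
(0, -124)
(0, -135)

Answer: (0, 0)
(0, -16)
(0, -27)
(0, -43)
(0, -54)
(0, -70)
(0, -81)
(0, -97)
(0, -108)
(0, -124)
(0, -135)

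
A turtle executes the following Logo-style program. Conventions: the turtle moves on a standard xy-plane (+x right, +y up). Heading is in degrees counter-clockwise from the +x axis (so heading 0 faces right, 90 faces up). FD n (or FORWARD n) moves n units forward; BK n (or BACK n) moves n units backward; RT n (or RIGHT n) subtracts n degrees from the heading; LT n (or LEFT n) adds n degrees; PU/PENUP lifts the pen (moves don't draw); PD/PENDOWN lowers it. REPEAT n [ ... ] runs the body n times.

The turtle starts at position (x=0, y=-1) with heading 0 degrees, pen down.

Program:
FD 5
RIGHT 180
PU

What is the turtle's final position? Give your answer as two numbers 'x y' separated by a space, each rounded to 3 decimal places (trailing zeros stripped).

Executing turtle program step by step:
Start: pos=(0,-1), heading=0, pen down
FD 5: (0,-1) -> (5,-1) [heading=0, draw]
RT 180: heading 0 -> 180
PU: pen up
Final: pos=(5,-1), heading=180, 1 segment(s) drawn

Answer: 5 -1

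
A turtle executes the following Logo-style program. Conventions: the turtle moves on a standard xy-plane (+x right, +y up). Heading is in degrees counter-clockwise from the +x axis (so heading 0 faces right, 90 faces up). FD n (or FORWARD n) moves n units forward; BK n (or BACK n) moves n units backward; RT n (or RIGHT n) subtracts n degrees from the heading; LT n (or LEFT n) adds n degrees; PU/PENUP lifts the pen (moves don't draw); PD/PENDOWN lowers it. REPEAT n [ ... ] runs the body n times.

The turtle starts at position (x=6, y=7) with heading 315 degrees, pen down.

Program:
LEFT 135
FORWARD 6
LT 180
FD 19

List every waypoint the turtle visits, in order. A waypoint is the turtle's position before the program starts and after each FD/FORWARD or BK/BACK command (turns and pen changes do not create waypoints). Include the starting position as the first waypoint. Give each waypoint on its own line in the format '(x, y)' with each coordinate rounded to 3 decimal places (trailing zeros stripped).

Executing turtle program step by step:
Start: pos=(6,7), heading=315, pen down
LT 135: heading 315 -> 90
FD 6: (6,7) -> (6,13) [heading=90, draw]
LT 180: heading 90 -> 270
FD 19: (6,13) -> (6,-6) [heading=270, draw]
Final: pos=(6,-6), heading=270, 2 segment(s) drawn
Waypoints (3 total):
(6, 7)
(6, 13)
(6, -6)

Answer: (6, 7)
(6, 13)
(6, -6)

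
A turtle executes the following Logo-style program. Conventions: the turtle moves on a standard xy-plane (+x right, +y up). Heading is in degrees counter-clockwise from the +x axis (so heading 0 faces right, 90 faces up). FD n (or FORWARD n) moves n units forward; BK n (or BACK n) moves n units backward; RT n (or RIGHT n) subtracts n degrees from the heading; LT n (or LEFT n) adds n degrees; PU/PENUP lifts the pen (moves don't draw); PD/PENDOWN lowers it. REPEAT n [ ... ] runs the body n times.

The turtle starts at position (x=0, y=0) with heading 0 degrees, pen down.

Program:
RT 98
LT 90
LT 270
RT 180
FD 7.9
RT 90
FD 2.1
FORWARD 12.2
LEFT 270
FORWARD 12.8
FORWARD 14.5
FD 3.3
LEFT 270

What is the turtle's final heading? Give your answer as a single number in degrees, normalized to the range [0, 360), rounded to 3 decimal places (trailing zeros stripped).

Executing turtle program step by step:
Start: pos=(0,0), heading=0, pen down
RT 98: heading 0 -> 262
LT 90: heading 262 -> 352
LT 270: heading 352 -> 262
RT 180: heading 262 -> 82
FD 7.9: (0,0) -> (1.099,7.823) [heading=82, draw]
RT 90: heading 82 -> 352
FD 2.1: (1.099,7.823) -> (3.179,7.531) [heading=352, draw]
FD 12.2: (3.179,7.531) -> (15.26,5.833) [heading=352, draw]
LT 270: heading 352 -> 262
FD 12.8: (15.26,5.833) -> (13.479,-6.842) [heading=262, draw]
FD 14.5: (13.479,-6.842) -> (11.461,-21.201) [heading=262, draw]
FD 3.3: (11.461,-21.201) -> (11.002,-24.469) [heading=262, draw]
LT 270: heading 262 -> 172
Final: pos=(11.002,-24.469), heading=172, 6 segment(s) drawn

Answer: 172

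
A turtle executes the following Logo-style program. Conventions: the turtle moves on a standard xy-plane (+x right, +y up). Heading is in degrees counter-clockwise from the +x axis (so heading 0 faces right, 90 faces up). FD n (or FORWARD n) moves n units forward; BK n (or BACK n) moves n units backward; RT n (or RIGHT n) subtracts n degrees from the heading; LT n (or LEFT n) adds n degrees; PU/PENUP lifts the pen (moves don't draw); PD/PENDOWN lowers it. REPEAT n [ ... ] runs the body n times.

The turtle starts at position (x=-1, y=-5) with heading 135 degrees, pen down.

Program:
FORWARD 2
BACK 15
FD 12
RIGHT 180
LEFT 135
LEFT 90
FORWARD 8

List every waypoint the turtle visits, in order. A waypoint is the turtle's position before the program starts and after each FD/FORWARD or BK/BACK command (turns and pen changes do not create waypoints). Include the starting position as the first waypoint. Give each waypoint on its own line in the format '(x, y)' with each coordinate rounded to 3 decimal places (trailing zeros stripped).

Answer: (-1, -5)
(-2.414, -3.586)
(8.192, -14.192)
(-0.293, -5.707)
(-8.293, -5.707)

Derivation:
Executing turtle program step by step:
Start: pos=(-1,-5), heading=135, pen down
FD 2: (-1,-5) -> (-2.414,-3.586) [heading=135, draw]
BK 15: (-2.414,-3.586) -> (8.192,-14.192) [heading=135, draw]
FD 12: (8.192,-14.192) -> (-0.293,-5.707) [heading=135, draw]
RT 180: heading 135 -> 315
LT 135: heading 315 -> 90
LT 90: heading 90 -> 180
FD 8: (-0.293,-5.707) -> (-8.293,-5.707) [heading=180, draw]
Final: pos=(-8.293,-5.707), heading=180, 4 segment(s) drawn
Waypoints (5 total):
(-1, -5)
(-2.414, -3.586)
(8.192, -14.192)
(-0.293, -5.707)
(-8.293, -5.707)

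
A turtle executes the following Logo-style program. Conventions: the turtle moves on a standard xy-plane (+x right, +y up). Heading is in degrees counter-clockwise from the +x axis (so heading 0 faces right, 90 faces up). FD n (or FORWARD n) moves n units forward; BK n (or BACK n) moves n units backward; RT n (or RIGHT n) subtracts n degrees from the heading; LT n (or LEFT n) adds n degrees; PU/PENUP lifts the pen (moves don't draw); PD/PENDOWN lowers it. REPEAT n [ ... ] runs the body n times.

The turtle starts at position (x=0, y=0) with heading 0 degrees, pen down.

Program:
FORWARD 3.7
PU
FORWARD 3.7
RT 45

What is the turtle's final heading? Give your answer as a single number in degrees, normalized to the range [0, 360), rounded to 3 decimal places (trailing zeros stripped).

Executing turtle program step by step:
Start: pos=(0,0), heading=0, pen down
FD 3.7: (0,0) -> (3.7,0) [heading=0, draw]
PU: pen up
FD 3.7: (3.7,0) -> (7.4,0) [heading=0, move]
RT 45: heading 0 -> 315
Final: pos=(7.4,0), heading=315, 1 segment(s) drawn

Answer: 315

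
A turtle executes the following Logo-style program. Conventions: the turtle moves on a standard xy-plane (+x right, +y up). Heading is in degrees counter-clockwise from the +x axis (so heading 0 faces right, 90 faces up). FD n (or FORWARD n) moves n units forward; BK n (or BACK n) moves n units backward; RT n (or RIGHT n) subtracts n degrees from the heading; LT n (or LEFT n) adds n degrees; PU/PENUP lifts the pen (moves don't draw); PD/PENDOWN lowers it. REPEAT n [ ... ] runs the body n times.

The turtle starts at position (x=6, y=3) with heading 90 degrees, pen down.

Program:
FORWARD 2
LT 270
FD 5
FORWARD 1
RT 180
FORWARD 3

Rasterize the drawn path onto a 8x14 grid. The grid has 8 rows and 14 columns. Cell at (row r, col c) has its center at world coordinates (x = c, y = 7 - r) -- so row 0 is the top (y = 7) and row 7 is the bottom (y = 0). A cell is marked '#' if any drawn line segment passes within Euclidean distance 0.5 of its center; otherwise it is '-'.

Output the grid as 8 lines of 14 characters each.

Answer: --------------
--------------
------#######-
------#-------
------#-------
--------------
--------------
--------------

Derivation:
Segment 0: (6,3) -> (6,5)
Segment 1: (6,5) -> (11,5)
Segment 2: (11,5) -> (12,5)
Segment 3: (12,5) -> (9,5)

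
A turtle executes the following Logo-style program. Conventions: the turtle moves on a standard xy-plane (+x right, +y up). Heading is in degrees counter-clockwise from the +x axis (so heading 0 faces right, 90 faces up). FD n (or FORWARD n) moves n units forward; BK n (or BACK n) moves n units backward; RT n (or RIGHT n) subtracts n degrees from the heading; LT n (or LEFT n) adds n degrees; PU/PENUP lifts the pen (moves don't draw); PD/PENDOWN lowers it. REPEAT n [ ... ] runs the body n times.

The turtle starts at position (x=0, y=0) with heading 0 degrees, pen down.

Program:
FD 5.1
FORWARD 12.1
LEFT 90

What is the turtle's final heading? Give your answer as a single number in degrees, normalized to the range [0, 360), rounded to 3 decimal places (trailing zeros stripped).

Executing turtle program step by step:
Start: pos=(0,0), heading=0, pen down
FD 5.1: (0,0) -> (5.1,0) [heading=0, draw]
FD 12.1: (5.1,0) -> (17.2,0) [heading=0, draw]
LT 90: heading 0 -> 90
Final: pos=(17.2,0), heading=90, 2 segment(s) drawn

Answer: 90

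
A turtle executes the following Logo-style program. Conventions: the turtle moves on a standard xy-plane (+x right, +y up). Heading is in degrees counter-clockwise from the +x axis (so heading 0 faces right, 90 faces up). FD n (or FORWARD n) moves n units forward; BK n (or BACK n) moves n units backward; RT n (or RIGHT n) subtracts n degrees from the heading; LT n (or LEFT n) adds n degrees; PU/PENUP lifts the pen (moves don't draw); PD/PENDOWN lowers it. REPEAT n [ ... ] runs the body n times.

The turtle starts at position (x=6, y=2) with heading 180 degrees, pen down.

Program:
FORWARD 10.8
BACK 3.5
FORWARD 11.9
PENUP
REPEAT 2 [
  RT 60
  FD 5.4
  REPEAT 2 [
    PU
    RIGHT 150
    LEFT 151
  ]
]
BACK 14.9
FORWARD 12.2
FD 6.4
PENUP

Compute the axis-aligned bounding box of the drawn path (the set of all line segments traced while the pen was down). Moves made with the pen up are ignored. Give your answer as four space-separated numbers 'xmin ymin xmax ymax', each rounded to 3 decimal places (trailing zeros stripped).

Answer: -13.2 2 6 2

Derivation:
Executing turtle program step by step:
Start: pos=(6,2), heading=180, pen down
FD 10.8: (6,2) -> (-4.8,2) [heading=180, draw]
BK 3.5: (-4.8,2) -> (-1.3,2) [heading=180, draw]
FD 11.9: (-1.3,2) -> (-13.2,2) [heading=180, draw]
PU: pen up
REPEAT 2 [
  -- iteration 1/2 --
  RT 60: heading 180 -> 120
  FD 5.4: (-13.2,2) -> (-15.9,6.677) [heading=120, move]
  REPEAT 2 [
    -- iteration 1/2 --
    PU: pen up
    RT 150: heading 120 -> 330
    LT 151: heading 330 -> 121
    -- iteration 2/2 --
    PU: pen up
    RT 150: heading 121 -> 331
    LT 151: heading 331 -> 122
  ]
  -- iteration 2/2 --
  RT 60: heading 122 -> 62
  FD 5.4: (-15.9,6.677) -> (-13.365,11.444) [heading=62, move]
  REPEAT 2 [
    -- iteration 1/2 --
    PU: pen up
    RT 150: heading 62 -> 272
    LT 151: heading 272 -> 63
    -- iteration 2/2 --
    PU: pen up
    RT 150: heading 63 -> 273
    LT 151: heading 273 -> 64
  ]
]
BK 14.9: (-13.365,11.444) -> (-19.897,-1.948) [heading=64, move]
FD 12.2: (-19.897,-1.948) -> (-14.548,9.018) [heading=64, move]
FD 6.4: (-14.548,9.018) -> (-11.743,14.77) [heading=64, move]
PU: pen up
Final: pos=(-11.743,14.77), heading=64, 3 segment(s) drawn

Segment endpoints: x in {-13.2, -4.8, -1.3, 6}, y in {2, 2, 2, 2}
xmin=-13.2, ymin=2, xmax=6, ymax=2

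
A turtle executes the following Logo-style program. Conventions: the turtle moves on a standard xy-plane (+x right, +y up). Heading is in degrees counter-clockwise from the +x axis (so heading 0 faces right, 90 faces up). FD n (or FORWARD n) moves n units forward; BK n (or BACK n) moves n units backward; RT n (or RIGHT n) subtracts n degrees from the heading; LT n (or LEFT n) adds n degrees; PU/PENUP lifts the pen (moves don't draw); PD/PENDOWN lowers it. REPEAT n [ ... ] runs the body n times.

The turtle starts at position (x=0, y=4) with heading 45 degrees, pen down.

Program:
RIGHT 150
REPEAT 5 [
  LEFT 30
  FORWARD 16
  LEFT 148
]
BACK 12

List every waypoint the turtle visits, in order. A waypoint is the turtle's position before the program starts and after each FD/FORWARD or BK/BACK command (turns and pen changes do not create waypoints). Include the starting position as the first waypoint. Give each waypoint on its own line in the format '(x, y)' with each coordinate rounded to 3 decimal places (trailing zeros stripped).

Executing turtle program step by step:
Start: pos=(0,4), heading=45, pen down
RT 150: heading 45 -> 255
REPEAT 5 [
  -- iteration 1/5 --
  LT 30: heading 255 -> 285
  FD 16: (0,4) -> (4.141,-11.455) [heading=285, draw]
  LT 148: heading 285 -> 73
  -- iteration 2/5 --
  LT 30: heading 73 -> 103
  FD 16: (4.141,-11.455) -> (0.542,4.135) [heading=103, draw]
  LT 148: heading 103 -> 251
  -- iteration 3/5 --
  LT 30: heading 251 -> 281
  FD 16: (0.542,4.135) -> (3.595,-11.571) [heading=281, draw]
  LT 148: heading 281 -> 69
  -- iteration 4/5 --
  LT 30: heading 69 -> 99
  FD 16: (3.595,-11.571) -> (1.092,4.232) [heading=99, draw]
  LT 148: heading 99 -> 247
  -- iteration 5/5 --
  LT 30: heading 247 -> 277
  FD 16: (1.092,4.232) -> (3.042,-11.649) [heading=277, draw]
  LT 148: heading 277 -> 65
]
BK 12: (3.042,-11.649) -> (-2.03,-22.524) [heading=65, draw]
Final: pos=(-2.03,-22.524), heading=65, 6 segment(s) drawn
Waypoints (7 total):
(0, 4)
(4.141, -11.455)
(0.542, 4.135)
(3.595, -11.571)
(1.092, 4.232)
(3.042, -11.649)
(-2.03, -22.524)

Answer: (0, 4)
(4.141, -11.455)
(0.542, 4.135)
(3.595, -11.571)
(1.092, 4.232)
(3.042, -11.649)
(-2.03, -22.524)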